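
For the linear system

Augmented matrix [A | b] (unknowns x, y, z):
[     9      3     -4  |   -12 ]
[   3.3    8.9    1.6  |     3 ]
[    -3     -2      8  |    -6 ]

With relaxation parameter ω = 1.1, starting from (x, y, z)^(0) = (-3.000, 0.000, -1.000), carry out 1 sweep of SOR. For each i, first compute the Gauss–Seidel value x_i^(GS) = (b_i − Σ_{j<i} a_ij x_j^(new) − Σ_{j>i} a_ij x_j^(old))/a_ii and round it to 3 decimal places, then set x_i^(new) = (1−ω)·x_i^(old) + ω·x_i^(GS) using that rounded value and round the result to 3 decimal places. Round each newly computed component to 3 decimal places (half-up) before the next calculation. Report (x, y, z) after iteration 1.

(-1.656, 1.244, -1.066)

Iteration 1:
  x: GS value = (-12 - (3)·0.000 - (-4)·-1.000) / (9) = -1.778;  x ← (1−ω)·-3.000 + ω·-1.778 = -1.656
  y: GS value = (3 - (3.3)·-1.656 - (1.6)·-1.000) / (8.9) = 1.131;  y ← (1−ω)·0.000 + ω·1.131 = 1.244
  z: GS value = (-6 - (-3)·-1.656 - (-2)·1.244) / (8) = -1.060;  z ← (1−ω)·-1.000 + ω·-1.060 = -1.066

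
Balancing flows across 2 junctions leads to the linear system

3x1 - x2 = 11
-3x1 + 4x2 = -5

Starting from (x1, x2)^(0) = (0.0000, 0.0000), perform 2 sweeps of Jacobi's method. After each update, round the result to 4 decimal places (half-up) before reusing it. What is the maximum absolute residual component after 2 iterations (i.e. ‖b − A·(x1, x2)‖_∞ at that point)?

2.7500

Iteration 1:
  x1 = (11 - (-1)·0.0000) / (3) = 3.6667
  x2 = (-5 - (-3)·0.0000) / (4) = -1.2500
Iteration 2:
  x1 = (11 - (-1)·-1.2500) / (3) = 3.2500
  x2 = (-5 - (-3)·3.6667) / (4) = 1.5000
Residual b − A·x = (2.7500, -1.2500); ∞-norm = 2.7500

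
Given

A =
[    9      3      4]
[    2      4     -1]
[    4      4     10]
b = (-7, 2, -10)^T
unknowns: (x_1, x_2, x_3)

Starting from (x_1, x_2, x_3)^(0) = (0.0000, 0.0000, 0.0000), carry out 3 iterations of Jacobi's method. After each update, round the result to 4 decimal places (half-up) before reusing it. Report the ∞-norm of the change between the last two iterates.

Iteration 1:
  x_1 = (-7 - (3)·0.0000 - (4)·0.0000) / (9) = -0.7778
  x_2 = (2 - (2)·0.0000 - (-1)·0.0000) / (4) = 0.5000
  x_3 = (-10 - (4)·0.0000 - (4)·0.0000) / (10) = -1.0000
Iteration 2:
  x_1 = (-7 - (3)·0.5000 - (4)·-1.0000) / (9) = -0.5000
  x_2 = (2 - (2)·-0.7778 - (-1)·-1.0000) / (4) = 0.6389
  x_3 = (-10 - (4)·-0.7778 - (4)·0.5000) / (10) = -0.8889
Iteration 3:
  x_1 = (-7 - (3)·0.6389 - (4)·-0.8889) / (9) = -0.5957
  x_2 = (2 - (2)·-0.5000 - (-1)·-0.8889) / (4) = 0.5278
  x_3 = (-10 - (4)·-0.5000 - (4)·0.6389) / (10) = -1.0556
Change: (-0.0957, -0.1111, -0.1667) → max |·| = 0.1667

0.1667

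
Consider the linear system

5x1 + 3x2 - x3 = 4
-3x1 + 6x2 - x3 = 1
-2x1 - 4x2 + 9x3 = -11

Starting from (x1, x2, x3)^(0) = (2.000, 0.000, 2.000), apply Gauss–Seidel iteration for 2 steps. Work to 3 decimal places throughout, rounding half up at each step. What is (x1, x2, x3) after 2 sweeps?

(0.047, 0.112, -1.162)

Iteration 1:
  x1 = (4 - (3)·0.000 - (-1)·2.000) / (5) = 1.200
  x2 = (1 - (-3)·1.200 - (-1)·2.000) / (6) = 1.100
  x3 = (-11 - (-2)·1.200 - (-4)·1.100) / (9) = -0.467
Iteration 2:
  x1 = (4 - (3)·1.100 - (-1)·-0.467) / (5) = 0.047
  x2 = (1 - (-3)·0.047 - (-1)·-0.467) / (6) = 0.112
  x3 = (-11 - (-2)·0.047 - (-4)·0.112) / (9) = -1.162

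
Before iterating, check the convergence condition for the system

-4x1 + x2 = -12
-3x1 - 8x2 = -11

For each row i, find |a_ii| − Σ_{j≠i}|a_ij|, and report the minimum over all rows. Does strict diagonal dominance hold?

row 1: |-4| − (1) = 3
row 2: |-8| − (3) = 5
minimum over rows = 3 → strictly diagonally dominant (convergence guaranteed)

3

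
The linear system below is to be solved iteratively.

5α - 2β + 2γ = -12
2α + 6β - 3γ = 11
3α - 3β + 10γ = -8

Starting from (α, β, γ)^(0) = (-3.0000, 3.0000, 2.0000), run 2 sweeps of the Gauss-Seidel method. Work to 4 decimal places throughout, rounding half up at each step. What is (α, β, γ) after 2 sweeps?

(-1.3400, 2.7050, 0.4135)

Iteration 1:
  α = (-12 - (-2)·3.0000 - (2)·2.0000) / (5) = -2.0000
  β = (11 - (2)·-2.0000 - (-3)·2.0000) / (6) = 3.5000
  γ = (-8 - (3)·-2.0000 - (-3)·3.5000) / (10) = 0.8500
Iteration 2:
  α = (-12 - (-2)·3.5000 - (2)·0.8500) / (5) = -1.3400
  β = (11 - (2)·-1.3400 - (-3)·0.8500) / (6) = 2.7050
  γ = (-8 - (3)·-1.3400 - (-3)·2.7050) / (10) = 0.4135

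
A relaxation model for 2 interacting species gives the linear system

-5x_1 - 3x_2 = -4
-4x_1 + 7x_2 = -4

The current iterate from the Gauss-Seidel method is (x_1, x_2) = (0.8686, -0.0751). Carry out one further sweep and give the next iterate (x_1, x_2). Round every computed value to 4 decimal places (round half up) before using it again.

(0.8451, -0.0885)

One sweep:
  x_1 = (-4 - (-3)·-0.0751) / (-5) = 0.8451
  x_2 = (-4 - (-4)·0.8451) / (7) = -0.0885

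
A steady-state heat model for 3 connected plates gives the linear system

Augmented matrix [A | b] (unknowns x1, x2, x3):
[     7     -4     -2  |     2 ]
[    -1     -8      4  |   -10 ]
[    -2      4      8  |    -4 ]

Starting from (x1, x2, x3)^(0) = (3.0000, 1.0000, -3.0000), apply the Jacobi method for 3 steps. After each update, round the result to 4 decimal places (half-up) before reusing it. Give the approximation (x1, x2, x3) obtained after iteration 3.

(0.8750, 1.1741, -1.0982)

Iteration 1:
  x1 = (2 - (-4)·1.0000 - (-2)·-3.0000) / (7) = 0.0000
  x2 = (-10 - (-1)·3.0000 - (4)·-3.0000) / (-8) = -0.6250
  x3 = (-4 - (-2)·3.0000 - (4)·1.0000) / (8) = -0.2500
Iteration 2:
  x1 = (2 - (-4)·-0.6250 - (-2)·-0.2500) / (7) = -0.1429
  x2 = (-10 - (-1)·0.0000 - (4)·-0.2500) / (-8) = 1.1250
  x3 = (-4 - (-2)·0.0000 - (4)·-0.6250) / (8) = -0.1875
Iteration 3:
  x1 = (2 - (-4)·1.1250 - (-2)·-0.1875) / (7) = 0.8750
  x2 = (-10 - (-1)·-0.1429 - (4)·-0.1875) / (-8) = 1.1741
  x3 = (-4 - (-2)·-0.1429 - (4)·1.1250) / (8) = -1.0982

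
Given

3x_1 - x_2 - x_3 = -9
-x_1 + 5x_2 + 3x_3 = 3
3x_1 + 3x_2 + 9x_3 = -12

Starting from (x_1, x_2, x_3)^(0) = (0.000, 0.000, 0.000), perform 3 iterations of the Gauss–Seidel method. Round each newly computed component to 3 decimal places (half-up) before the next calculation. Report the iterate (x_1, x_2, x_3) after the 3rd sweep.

(-3.059, 0.202, -0.381)

Iteration 1:
  x_1 = (-9 - (-1)·0.000 - (-1)·0.000) / (3) = -3.000
  x_2 = (3 - (-1)·-3.000 - (3)·0.000) / (5) = 0.000
  x_3 = (-12 - (3)·-3.000 - (3)·0.000) / (9) = -0.333
Iteration 2:
  x_1 = (-9 - (-1)·0.000 - (-1)·-0.333) / (3) = -3.111
  x_2 = (3 - (-1)·-3.111 - (3)·-0.333) / (5) = 0.178
  x_3 = (-12 - (3)·-3.111 - (3)·0.178) / (9) = -0.356
Iteration 3:
  x_1 = (-9 - (-1)·0.178 - (-1)·-0.356) / (3) = -3.059
  x_2 = (3 - (-1)·-3.059 - (3)·-0.356) / (5) = 0.202
  x_3 = (-12 - (3)·-3.059 - (3)·0.202) / (9) = -0.381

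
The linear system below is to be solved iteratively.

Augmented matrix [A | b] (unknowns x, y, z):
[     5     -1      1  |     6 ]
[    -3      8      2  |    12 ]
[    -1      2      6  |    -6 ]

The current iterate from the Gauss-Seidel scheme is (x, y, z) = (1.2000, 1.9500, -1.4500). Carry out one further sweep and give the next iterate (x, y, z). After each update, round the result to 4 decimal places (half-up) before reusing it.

One sweep:
  x = (6 - (-1)·1.9500 - (1)·-1.4500) / (5) = 1.8800
  y = (12 - (-3)·1.8800 - (2)·-1.4500) / (8) = 2.5675
  z = (-6 - (-1)·1.8800 - (2)·2.5675) / (6) = -1.5425

(1.8800, 2.5675, -1.5425)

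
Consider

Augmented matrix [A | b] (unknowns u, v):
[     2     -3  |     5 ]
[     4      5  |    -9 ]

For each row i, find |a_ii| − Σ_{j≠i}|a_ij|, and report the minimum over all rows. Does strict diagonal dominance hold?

row 1: |2| − (3) = -1
row 2: |5| − (4) = 1
minimum over rows = -1 → not strictly diagonally dominant

-1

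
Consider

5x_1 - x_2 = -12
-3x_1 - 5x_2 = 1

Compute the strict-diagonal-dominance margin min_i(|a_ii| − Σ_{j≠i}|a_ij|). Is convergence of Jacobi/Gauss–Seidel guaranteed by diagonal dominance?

row 1: |5| − (1) = 4
row 2: |-5| − (3) = 2
minimum over rows = 2 → strictly diagonally dominant (convergence guaranteed)

2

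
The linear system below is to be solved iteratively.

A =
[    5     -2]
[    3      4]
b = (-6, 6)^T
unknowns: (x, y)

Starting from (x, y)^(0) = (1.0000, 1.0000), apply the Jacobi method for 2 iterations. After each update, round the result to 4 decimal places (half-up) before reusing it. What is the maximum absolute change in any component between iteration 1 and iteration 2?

Iteration 1:
  x = (-6 - (-2)·1.0000) / (5) = -0.8000
  y = (6 - (3)·1.0000) / (4) = 0.7500
Iteration 2:
  x = (-6 - (-2)·0.7500) / (5) = -0.9000
  y = (6 - (3)·-0.8000) / (4) = 2.1000
Change: (-0.1000, 1.3500) → max |·| = 1.3500

1.3500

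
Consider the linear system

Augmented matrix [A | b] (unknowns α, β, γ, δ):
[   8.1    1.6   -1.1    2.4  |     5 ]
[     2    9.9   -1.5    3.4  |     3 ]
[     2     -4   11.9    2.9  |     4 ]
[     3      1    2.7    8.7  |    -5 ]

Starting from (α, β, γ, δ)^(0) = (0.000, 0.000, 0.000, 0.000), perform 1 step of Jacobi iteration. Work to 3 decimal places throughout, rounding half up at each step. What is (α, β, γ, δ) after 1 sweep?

Iteration 1:
  α = (5 - (1.6)·0.000 - (-1.1)·0.000 - (2.4)·0.000) / (8.1) = 0.617
  β = (3 - (2)·0.000 - (-1.5)·0.000 - (3.4)·0.000) / (9.9) = 0.303
  γ = (4 - (2)·0.000 - (-4)·0.000 - (2.9)·0.000) / (11.9) = 0.336
  δ = (-5 - (3)·0.000 - (1)·0.000 - (2.7)·0.000) / (8.7) = -0.575

(0.617, 0.303, 0.336, -0.575)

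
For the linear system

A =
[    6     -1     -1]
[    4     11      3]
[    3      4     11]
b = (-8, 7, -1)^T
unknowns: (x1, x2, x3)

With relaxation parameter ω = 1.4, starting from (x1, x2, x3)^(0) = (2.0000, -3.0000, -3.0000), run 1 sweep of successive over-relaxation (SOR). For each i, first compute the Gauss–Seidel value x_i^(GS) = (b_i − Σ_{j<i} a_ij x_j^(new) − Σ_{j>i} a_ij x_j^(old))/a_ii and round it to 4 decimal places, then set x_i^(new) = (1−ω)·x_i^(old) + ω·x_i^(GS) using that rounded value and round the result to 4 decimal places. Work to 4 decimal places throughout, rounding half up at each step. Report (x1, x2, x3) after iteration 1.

Iteration 1:
  x1: GS value = (-8 - (-1)·-3.0000 - (-1)·-3.0000) / (6) = -2.3333;  x1 ← (1−ω)·2.0000 + ω·-2.3333 = -4.0666
  x2: GS value = (7 - (4)·-4.0666 - (3)·-3.0000) / (11) = 2.9333;  x2 ← (1−ω)·-3.0000 + ω·2.9333 = 5.3066
  x3: GS value = (-1 - (3)·-4.0666 - (4)·5.3066) / (11) = -0.9115;  x3 ← (1−ω)·-3.0000 + ω·-0.9115 = -0.0761

(-4.0666, 5.3066, -0.0761)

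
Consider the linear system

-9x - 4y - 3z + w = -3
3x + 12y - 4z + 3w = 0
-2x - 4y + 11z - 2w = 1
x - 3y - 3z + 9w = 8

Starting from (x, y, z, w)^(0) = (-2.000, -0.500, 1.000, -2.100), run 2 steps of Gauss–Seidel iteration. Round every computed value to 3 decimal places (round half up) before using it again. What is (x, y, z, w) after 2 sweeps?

Iteration 1:
  x = (-3 - (-4)·-0.500 - (-3)·1.000 - (1)·-2.100) / (-9) = -0.011
  y = (0 - (3)·-0.011 - (-4)·1.000 - (3)·-2.100) / (12) = 0.861
  z = (1 - (-2)·-0.011 - (-4)·0.861 - (-2)·-2.100) / (11) = 0.020
  w = (8 - (1)·-0.011 - (-3)·0.861 - (-3)·0.020) / (9) = 1.184
Iteration 2:
  x = (-3 - (-4)·0.861 - (-3)·0.020 - (1)·1.184) / (-9) = 0.076
  y = (0 - (3)·0.076 - (-4)·0.020 - (3)·1.184) / (12) = -0.308
  z = (1 - (-2)·0.076 - (-4)·-0.308 - (-2)·1.184) / (11) = 0.208
  w = (8 - (1)·0.076 - (-3)·-0.308 - (-3)·0.208) / (9) = 0.847

(0.076, -0.308, 0.208, 0.847)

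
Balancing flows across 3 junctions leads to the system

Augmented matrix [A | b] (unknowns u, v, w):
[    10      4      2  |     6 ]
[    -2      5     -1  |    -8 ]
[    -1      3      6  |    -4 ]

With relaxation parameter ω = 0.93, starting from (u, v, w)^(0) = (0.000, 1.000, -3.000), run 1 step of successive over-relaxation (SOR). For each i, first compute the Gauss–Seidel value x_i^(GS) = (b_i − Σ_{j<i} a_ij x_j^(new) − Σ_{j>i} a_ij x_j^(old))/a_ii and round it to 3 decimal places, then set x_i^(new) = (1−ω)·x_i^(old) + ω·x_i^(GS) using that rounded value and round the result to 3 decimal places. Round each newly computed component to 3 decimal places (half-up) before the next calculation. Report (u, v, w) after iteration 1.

Iteration 1:
  u: GS value = (6 - (4)·1.000 - (2)·-3.000) / (10) = 0.800;  u ← (1−ω)·0.000 + ω·0.800 = 0.744
  v: GS value = (-8 - (-2)·0.744 - (-1)·-3.000) / (5) = -1.902;  v ← (1−ω)·1.000 + ω·-1.902 = -1.699
  w: GS value = (-4 - (-1)·0.744 - (3)·-1.699) / (6) = 0.307;  w ← (1−ω)·-3.000 + ω·0.307 = 0.076

(0.744, -1.699, 0.076)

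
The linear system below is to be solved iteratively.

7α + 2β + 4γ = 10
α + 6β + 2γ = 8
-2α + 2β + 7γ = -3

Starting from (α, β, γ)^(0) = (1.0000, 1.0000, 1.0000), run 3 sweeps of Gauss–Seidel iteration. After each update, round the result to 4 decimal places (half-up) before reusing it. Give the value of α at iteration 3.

1.2789

Iteration 1:
  α = (10 - (2)·1.0000 - (4)·1.0000) / (7) = 0.5714
  β = (8 - (1)·0.5714 - (2)·1.0000) / (6) = 0.9048
  γ = (-3 - (-2)·0.5714 - (2)·0.9048) / (7) = -0.5238
Iteration 2:
  α = (10 - (2)·0.9048 - (4)·-0.5238) / (7) = 1.4694
  β = (8 - (1)·1.4694 - (2)·-0.5238) / (6) = 1.2630
  γ = (-3 - (-2)·1.4694 - (2)·1.2630) / (7) = -0.3696
Iteration 3:
  α = (10 - (2)·1.2630 - (4)·-0.3696) / (7) = 1.2789
  β = (8 - (1)·1.2789 - (2)·-0.3696) / (6) = 1.2434
  γ = (-3 - (-2)·1.2789 - (2)·1.2434) / (7) = -0.4184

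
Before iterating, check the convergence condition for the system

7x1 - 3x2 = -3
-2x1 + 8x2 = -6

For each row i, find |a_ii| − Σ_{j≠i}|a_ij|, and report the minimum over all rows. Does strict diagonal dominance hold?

row 1: |7| − (3) = 4
row 2: |8| − (2) = 6
minimum over rows = 4 → strictly diagonally dominant (convergence guaranteed)

4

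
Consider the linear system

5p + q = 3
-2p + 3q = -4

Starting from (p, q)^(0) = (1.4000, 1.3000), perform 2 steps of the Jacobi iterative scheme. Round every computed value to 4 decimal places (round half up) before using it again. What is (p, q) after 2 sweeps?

(0.6800, -1.1067)

Iteration 1:
  p = (3 - (1)·1.3000) / (5) = 0.3400
  q = (-4 - (-2)·1.4000) / (3) = -0.4000
Iteration 2:
  p = (3 - (1)·-0.4000) / (5) = 0.6800
  q = (-4 - (-2)·0.3400) / (3) = -1.1067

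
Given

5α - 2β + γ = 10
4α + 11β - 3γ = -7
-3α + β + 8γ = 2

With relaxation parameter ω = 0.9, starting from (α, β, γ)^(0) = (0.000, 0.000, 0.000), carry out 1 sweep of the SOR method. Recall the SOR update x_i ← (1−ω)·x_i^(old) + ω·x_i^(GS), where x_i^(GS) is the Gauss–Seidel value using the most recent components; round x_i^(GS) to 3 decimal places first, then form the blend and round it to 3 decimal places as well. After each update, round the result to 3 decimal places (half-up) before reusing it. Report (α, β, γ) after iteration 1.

Iteration 1:
  α: GS value = (10 - (-2)·0.000 - (1)·0.000) / (5) = 2.000;  α ← (1−ω)·0.000 + ω·2.000 = 1.800
  β: GS value = (-7 - (4)·1.800 - (-3)·0.000) / (11) = -1.291;  β ← (1−ω)·0.000 + ω·-1.291 = -1.162
  γ: GS value = (2 - (-3)·1.800 - (1)·-1.162) / (8) = 1.070;  γ ← (1−ω)·0.000 + ω·1.070 = 0.963

(1.800, -1.162, 0.963)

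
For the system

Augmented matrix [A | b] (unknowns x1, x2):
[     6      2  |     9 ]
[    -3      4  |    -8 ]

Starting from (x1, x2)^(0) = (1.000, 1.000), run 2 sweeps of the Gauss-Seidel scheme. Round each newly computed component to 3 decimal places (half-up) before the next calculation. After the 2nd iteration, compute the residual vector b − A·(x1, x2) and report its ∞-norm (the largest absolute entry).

1.062

Iteration 1:
  x1 = (9 - (2)·1.000) / (6) = 1.167
  x2 = (-8 - (-3)·1.167) / (4) = -1.125
Iteration 2:
  x1 = (9 - (2)·-1.125) / (6) = 1.875
  x2 = (-8 - (-3)·1.875) / (4) = -0.594
Residual b − A·x = (-1.062, 0.001); ∞-norm = 1.062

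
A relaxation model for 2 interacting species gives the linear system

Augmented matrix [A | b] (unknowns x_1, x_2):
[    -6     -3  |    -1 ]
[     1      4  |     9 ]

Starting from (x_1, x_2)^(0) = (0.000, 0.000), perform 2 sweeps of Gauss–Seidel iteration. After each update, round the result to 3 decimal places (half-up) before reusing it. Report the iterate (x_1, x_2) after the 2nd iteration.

Iteration 1:
  x_1 = (-1 - (-3)·0.000) / (-6) = 0.167
  x_2 = (9 - (1)·0.167) / (4) = 2.208
Iteration 2:
  x_1 = (-1 - (-3)·2.208) / (-6) = -0.937
  x_2 = (9 - (1)·-0.937) / (4) = 2.484

(-0.937, 2.484)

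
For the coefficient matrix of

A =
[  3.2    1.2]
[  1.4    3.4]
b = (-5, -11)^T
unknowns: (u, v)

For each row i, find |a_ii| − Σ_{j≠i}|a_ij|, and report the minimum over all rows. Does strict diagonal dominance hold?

row 1: |3.2| − (1.2) = 2
row 2: |3.4| − (1.4) = 2
minimum over rows = 2 → strictly diagonally dominant (convergence guaranteed)

2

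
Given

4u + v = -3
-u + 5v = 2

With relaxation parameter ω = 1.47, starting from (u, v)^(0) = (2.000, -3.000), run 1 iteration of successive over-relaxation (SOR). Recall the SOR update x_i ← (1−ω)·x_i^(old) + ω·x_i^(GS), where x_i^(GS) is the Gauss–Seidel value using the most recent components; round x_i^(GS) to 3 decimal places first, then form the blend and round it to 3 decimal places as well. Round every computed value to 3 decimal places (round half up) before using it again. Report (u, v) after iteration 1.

Iteration 1:
  u: GS value = (-3 - (1)·-3.000) / (4) = 0.000;  u ← (1−ω)·2.000 + ω·0.000 = -0.940
  v: GS value = (2 - (-1)·-0.940) / (5) = 0.212;  v ← (1−ω)·-3.000 + ω·0.212 = 1.722

(-0.940, 1.722)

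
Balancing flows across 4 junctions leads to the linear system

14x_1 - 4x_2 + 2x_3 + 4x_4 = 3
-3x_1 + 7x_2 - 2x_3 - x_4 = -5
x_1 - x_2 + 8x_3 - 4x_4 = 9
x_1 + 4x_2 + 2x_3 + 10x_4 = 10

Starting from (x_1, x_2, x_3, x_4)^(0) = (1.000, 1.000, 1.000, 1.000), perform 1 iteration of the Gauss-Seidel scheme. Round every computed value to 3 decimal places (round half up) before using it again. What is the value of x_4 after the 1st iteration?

Iteration 1:
  x_1 = (3 - (-4)·1.000 - (2)·1.000 - (4)·1.000) / (14) = 0.071
  x_2 = (-5 - (-3)·0.071 - (-2)·1.000 - (-1)·1.000) / (7) = -0.255
  x_3 = (9 - (1)·0.071 - (-1)·-0.255 - (-4)·1.000) / (8) = 1.584
  x_4 = (10 - (1)·0.071 - (4)·-0.255 - (2)·1.584) / (10) = 0.778

0.778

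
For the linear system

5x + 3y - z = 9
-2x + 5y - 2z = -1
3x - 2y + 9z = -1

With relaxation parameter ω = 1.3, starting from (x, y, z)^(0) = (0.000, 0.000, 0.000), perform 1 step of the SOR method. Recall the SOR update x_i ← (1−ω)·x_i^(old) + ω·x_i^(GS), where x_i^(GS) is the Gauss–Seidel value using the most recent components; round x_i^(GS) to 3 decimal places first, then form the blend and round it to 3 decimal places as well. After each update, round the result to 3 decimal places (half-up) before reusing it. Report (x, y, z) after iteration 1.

(2.340, 0.957, -0.881)

Iteration 1:
  x: GS value = (9 - (3)·0.000 - (-1)·0.000) / (5) = 1.800;  x ← (1−ω)·0.000 + ω·1.800 = 2.340
  y: GS value = (-1 - (-2)·2.340 - (-2)·0.000) / (5) = 0.736;  y ← (1−ω)·0.000 + ω·0.736 = 0.957
  z: GS value = (-1 - (3)·2.340 - (-2)·0.957) / (9) = -0.678;  z ← (1−ω)·0.000 + ω·-0.678 = -0.881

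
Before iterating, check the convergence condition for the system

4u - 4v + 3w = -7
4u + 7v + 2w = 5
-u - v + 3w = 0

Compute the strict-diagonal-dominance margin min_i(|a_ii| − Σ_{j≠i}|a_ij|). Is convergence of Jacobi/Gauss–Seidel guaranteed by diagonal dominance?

-3

row 1: |4| − (4+3) = -3
row 2: |7| − (4+2) = 1
row 3: |3| − (1+1) = 1
minimum over rows = -3 → not strictly diagonally dominant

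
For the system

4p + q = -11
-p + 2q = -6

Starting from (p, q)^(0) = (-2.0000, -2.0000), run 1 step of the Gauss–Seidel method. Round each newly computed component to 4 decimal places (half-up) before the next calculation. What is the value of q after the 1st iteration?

-4.1250

Iteration 1:
  p = (-11 - (1)·-2.0000) / (4) = -2.2500
  q = (-6 - (-1)·-2.2500) / (2) = -4.1250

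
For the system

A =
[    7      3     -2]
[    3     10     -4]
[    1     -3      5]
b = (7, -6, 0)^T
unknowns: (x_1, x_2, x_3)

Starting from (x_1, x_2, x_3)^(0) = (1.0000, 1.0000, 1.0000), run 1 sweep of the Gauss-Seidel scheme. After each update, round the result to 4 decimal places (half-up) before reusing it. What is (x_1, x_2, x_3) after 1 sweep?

(0.8571, -0.4571, -0.4457)

Iteration 1:
  x_1 = (7 - (3)·1.0000 - (-2)·1.0000) / (7) = 0.8571
  x_2 = (-6 - (3)·0.8571 - (-4)·1.0000) / (10) = -0.4571
  x_3 = (0 - (1)·0.8571 - (-3)·-0.4571) / (5) = -0.4457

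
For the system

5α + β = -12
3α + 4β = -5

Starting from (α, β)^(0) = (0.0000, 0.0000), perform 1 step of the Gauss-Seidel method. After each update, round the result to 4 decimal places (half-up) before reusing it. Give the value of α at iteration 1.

-2.4000

Iteration 1:
  α = (-12 - (1)·0.0000) / (5) = -2.4000
  β = (-5 - (3)·-2.4000) / (4) = 0.5500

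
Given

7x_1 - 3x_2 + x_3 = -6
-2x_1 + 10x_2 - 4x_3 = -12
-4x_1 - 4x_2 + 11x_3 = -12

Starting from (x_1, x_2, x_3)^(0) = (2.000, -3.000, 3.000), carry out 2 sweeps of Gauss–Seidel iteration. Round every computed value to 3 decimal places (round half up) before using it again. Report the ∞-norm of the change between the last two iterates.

Iteration 1:
  x_1 = (-6 - (-3)·-3.000 - (1)·3.000) / (7) = -2.571
  x_2 = (-12 - (-2)·-2.571 - (-4)·3.000) / (10) = -0.514
  x_3 = (-12 - (-4)·-2.571 - (-4)·-0.514) / (11) = -2.213
Iteration 2:
  x_1 = (-6 - (-3)·-0.514 - (1)·-2.213) / (7) = -0.761
  x_2 = (-12 - (-2)·-0.761 - (-4)·-2.213) / (10) = -2.237
  x_3 = (-12 - (-4)·-0.761 - (-4)·-2.237) / (11) = -2.181
Change: (1.810, -1.723, 0.032) → max |·| = 1.810

1.810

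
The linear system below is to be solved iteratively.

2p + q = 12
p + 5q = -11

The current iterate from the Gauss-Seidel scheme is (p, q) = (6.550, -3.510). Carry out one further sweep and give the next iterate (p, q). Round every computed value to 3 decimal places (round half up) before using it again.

One sweep:
  p = (12 - (1)·-3.510) / (2) = 7.755
  q = (-11 - (1)·7.755) / (5) = -3.751

(7.755, -3.751)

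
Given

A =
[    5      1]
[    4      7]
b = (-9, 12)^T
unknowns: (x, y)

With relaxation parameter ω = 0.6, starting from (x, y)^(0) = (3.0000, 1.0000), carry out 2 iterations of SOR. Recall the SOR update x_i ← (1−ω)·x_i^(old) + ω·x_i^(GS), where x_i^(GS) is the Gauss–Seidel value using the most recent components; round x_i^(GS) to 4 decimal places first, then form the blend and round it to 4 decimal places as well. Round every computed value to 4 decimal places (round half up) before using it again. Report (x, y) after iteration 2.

Iteration 1:
  x: GS value = (-9 - (1)·1.0000) / (5) = -2.0000;  x ← (1−ω)·3.0000 + ω·-2.0000 = 0.0000
  y: GS value = (12 - (4)·0.0000) / (7) = 1.7143;  y ← (1−ω)·1.0000 + ω·1.7143 = 1.4286
Iteration 2:
  x: GS value = (-9 - (1)·1.4286) / (5) = -2.0857;  x ← (1−ω)·0.0000 + ω·-2.0857 = -1.2514
  y: GS value = (12 - (4)·-1.2514) / (7) = 2.4294;  y ← (1−ω)·1.4286 + ω·2.4294 = 2.0291

(-1.2514, 2.0291)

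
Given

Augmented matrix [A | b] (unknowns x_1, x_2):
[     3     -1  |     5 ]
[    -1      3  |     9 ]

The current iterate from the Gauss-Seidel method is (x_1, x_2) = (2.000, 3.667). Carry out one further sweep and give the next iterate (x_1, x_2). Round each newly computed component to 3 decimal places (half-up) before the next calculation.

One sweep:
  x_1 = (5 - (-1)·3.667) / (3) = 2.889
  x_2 = (9 - (-1)·2.889) / (3) = 3.963

(2.889, 3.963)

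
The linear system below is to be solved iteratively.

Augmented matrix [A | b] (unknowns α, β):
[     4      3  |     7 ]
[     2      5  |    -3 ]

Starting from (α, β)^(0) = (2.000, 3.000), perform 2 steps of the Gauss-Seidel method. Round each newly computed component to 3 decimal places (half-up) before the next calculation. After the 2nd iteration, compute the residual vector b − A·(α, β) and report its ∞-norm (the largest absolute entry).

Iteration 1:
  α = (7 - (3)·3.000) / (4) = -0.500
  β = (-3 - (2)·-0.500) / (5) = -0.400
Iteration 2:
  α = (7 - (3)·-0.400) / (4) = 2.050
  β = (-3 - (2)·2.050) / (5) = -1.420
Residual b − A·x = (3.060, 0.000); ∞-norm = 3.060

3.060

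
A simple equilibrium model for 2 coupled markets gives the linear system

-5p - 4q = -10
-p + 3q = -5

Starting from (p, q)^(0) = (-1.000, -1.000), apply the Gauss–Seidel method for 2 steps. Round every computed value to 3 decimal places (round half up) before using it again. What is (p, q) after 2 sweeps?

Iteration 1:
  p = (-10 - (-4)·-1.000) / (-5) = 2.800
  q = (-5 - (-1)·2.800) / (3) = -0.733
Iteration 2:
  p = (-10 - (-4)·-0.733) / (-5) = 2.586
  q = (-5 - (-1)·2.586) / (3) = -0.805

(2.586, -0.805)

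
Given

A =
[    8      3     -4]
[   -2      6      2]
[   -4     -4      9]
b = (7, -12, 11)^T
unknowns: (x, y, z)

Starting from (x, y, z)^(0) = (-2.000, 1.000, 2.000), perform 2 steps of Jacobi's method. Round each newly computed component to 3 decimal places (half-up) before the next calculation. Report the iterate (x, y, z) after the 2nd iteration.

(2.514, -1.759, 0.408)

Iteration 1:
  x = (7 - (3)·1.000 - (-4)·2.000) / (8) = 1.500
  y = (-12 - (-2)·-2.000 - (2)·2.000) / (6) = -3.333
  z = (11 - (-4)·-2.000 - (-4)·1.000) / (9) = 0.778
Iteration 2:
  x = (7 - (3)·-3.333 - (-4)·0.778) / (8) = 2.514
  y = (-12 - (-2)·1.500 - (2)·0.778) / (6) = -1.759
  z = (11 - (-4)·1.500 - (-4)·-3.333) / (9) = 0.408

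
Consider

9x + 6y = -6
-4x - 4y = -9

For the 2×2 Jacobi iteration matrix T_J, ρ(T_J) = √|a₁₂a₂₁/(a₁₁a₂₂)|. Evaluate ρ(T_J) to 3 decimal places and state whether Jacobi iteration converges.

a₁₂a₂₁/(a₁₁a₂₂) = (6)·(-4) / ((9)·(-4)) = 0.666667
ρ = √|0.666667| = √0.666667 = 0.816
ρ < 1, so Jacobi converges

0.816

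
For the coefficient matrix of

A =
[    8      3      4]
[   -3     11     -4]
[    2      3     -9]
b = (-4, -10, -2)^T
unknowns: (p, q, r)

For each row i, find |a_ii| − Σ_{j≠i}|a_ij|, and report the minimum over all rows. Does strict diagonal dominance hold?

row 1: |8| − (3+4) = 1
row 2: |11| − (3+4) = 4
row 3: |-9| − (2+3) = 4
minimum over rows = 1 → strictly diagonally dominant (convergence guaranteed)

1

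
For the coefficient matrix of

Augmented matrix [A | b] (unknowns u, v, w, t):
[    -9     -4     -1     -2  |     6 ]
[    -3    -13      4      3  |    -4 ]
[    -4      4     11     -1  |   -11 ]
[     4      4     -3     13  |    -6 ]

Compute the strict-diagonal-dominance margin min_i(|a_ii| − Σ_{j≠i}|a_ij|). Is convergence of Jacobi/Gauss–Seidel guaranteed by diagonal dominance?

row 1: |-9| − (4+1+2) = 2
row 2: |-13| − (3+4+3) = 3
row 3: |11| − (4+4+1) = 2
row 4: |13| − (4+4+3) = 2
minimum over rows = 2 → strictly diagonally dominant (convergence guaranteed)

2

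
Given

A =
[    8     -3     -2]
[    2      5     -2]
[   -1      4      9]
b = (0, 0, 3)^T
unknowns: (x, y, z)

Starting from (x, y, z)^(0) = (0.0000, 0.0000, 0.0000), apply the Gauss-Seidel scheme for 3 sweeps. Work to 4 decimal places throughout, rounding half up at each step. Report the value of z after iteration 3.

Iteration 1:
  x = (0 - (-3)·0.0000 - (-2)·0.0000) / (8) = 0.0000
  y = (0 - (2)·0.0000 - (-2)·0.0000) / (5) = 0.0000
  z = (3 - (-1)·0.0000 - (4)·0.0000) / (9) = 0.3333
Iteration 2:
  x = (0 - (-3)·0.0000 - (-2)·0.3333) / (8) = 0.0833
  y = (0 - (2)·0.0833 - (-2)·0.3333) / (5) = 0.1000
  z = (3 - (-1)·0.0833 - (4)·0.1000) / (9) = 0.2981
Iteration 3:
  x = (0 - (-3)·0.1000 - (-2)·0.2981) / (8) = 0.1120
  y = (0 - (2)·0.1120 - (-2)·0.2981) / (5) = 0.0744
  z = (3 - (-1)·0.1120 - (4)·0.0744) / (9) = 0.3127

0.3127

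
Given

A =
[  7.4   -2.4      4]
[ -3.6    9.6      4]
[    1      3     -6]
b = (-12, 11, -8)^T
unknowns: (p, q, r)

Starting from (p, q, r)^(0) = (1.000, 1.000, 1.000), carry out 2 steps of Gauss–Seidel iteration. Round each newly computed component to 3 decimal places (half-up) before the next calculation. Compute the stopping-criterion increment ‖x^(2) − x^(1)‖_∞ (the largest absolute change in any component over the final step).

0.337

Iteration 1:
  p = (-12 - (-2.4)·1.000 - (4)·1.000) / (7.4) = -1.838
  q = (11 - (-3.6)·-1.838 - (4)·1.000) / (9.6) = 0.040
  r = (-8 - (1)·-1.838 - (3)·0.040) / (-6) = 1.047
Iteration 2:
  p = (-12 - (-2.4)·0.040 - (4)·1.047) / (7.4) = -2.175
  q = (11 - (-3.6)·-2.175 - (4)·1.047) / (9.6) = -0.106
  r = (-8 - (1)·-2.175 - (3)·-0.106) / (-6) = 0.918
Change: (-0.337, -0.146, -0.129) → max |·| = 0.337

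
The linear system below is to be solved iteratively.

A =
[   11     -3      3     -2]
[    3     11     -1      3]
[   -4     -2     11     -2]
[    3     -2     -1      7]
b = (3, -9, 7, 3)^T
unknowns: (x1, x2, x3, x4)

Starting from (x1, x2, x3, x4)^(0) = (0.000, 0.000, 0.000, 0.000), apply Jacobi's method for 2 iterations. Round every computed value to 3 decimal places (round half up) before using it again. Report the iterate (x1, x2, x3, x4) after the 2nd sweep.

Iteration 1:
  x1 = (3 - (-3)·0.000 - (3)·0.000 - (-2)·0.000) / (11) = 0.273
  x2 = (-9 - (3)·0.000 - (-1)·0.000 - (3)·0.000) / (11) = -0.818
  x3 = (7 - (-4)·0.000 - (-2)·0.000 - (-2)·0.000) / (11) = 0.636
  x4 = (3 - (3)·0.000 - (-2)·0.000 - (-1)·0.000) / (7) = 0.429
Iteration 2:
  x1 = (3 - (-3)·-0.818 - (3)·0.636 - (-2)·0.429) / (11) = -0.046
  x2 = (-9 - (3)·0.273 - (-1)·0.636 - (3)·0.429) / (11) = -0.952
  x3 = (7 - (-4)·0.273 - (-2)·-0.818 - (-2)·0.429) / (11) = 0.665
  x4 = (3 - (3)·0.273 - (-2)·-0.818 - (-1)·0.636) / (7) = 0.169

(-0.046, -0.952, 0.665, 0.169)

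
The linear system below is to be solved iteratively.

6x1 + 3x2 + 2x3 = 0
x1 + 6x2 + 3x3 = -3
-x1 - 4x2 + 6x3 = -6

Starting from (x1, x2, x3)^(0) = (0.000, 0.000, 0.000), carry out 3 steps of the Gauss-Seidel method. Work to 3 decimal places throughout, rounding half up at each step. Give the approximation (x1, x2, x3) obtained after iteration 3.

Iteration 1:
  x1 = (0 - (3)·0.000 - (2)·0.000) / (6) = 0.000
  x2 = (-3 - (1)·0.000 - (3)·0.000) / (6) = -0.500
  x3 = (-6 - (-1)·0.000 - (-4)·-0.500) / (6) = -1.333
Iteration 2:
  x1 = (0 - (3)·-0.500 - (2)·-1.333) / (6) = 0.694
  x2 = (-3 - (1)·0.694 - (3)·-1.333) / (6) = 0.051
  x3 = (-6 - (-1)·0.694 - (-4)·0.051) / (6) = -0.850
Iteration 3:
  x1 = (0 - (3)·0.051 - (2)·-0.850) / (6) = 0.258
  x2 = (-3 - (1)·0.258 - (3)·-0.850) / (6) = -0.118
  x3 = (-6 - (-1)·0.258 - (-4)·-0.118) / (6) = -1.036

(0.258, -0.118, -1.036)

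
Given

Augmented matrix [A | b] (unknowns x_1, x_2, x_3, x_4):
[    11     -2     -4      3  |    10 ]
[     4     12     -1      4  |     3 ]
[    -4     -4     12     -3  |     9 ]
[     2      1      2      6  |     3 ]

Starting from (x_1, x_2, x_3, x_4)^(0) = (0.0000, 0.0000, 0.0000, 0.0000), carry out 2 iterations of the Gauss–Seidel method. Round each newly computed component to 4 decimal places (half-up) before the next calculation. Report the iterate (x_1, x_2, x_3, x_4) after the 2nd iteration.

Iteration 1:
  x_1 = (10 - (-2)·0.0000 - (-4)·0.0000 - (3)·0.0000) / (11) = 0.9091
  x_2 = (3 - (4)·0.9091 - (-1)·0.0000 - (4)·0.0000) / (12) = -0.0530
  x_3 = (9 - (-4)·0.9091 - (-4)·-0.0530 - (-3)·0.0000) / (12) = 1.0354
  x_4 = (3 - (2)·0.9091 - (1)·-0.0530 - (2)·1.0354) / (6) = -0.1393
Iteration 2:
  x_1 = (10 - (-2)·-0.0530 - (-4)·1.0354 - (3)·-0.1393) / (11) = 1.3140
  x_2 = (3 - (4)·1.3140 - (-1)·1.0354 - (4)·-0.1393) / (12) = -0.0553
  x_3 = (9 - (-4)·1.3140 - (-4)·-0.0553 - (-3)·-0.1393) / (12) = 1.1347
  x_4 = (3 - (2)·1.3140 - (1)·-0.0553 - (2)·1.1347) / (6) = -0.3070

(1.3140, -0.0553, 1.1347, -0.3070)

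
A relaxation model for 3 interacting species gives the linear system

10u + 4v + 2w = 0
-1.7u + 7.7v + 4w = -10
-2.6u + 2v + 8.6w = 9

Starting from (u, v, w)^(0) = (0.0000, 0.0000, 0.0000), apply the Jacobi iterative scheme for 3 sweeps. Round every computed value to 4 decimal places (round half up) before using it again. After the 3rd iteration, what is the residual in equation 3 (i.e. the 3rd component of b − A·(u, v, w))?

Iteration 1:
  u = (0 - (4)·0.0000 - (2)·0.0000) / (10) = 0.0000
  v = (-10 - (-1.7)·0.0000 - (4)·0.0000) / (7.7) = -1.2987
  w = (9 - (-2.6)·0.0000 - (2)·0.0000) / (8.6) = 1.0465
Iteration 2:
  u = (0 - (4)·-1.2987 - (2)·1.0465) / (10) = 0.3102
  v = (-10 - (-1.7)·0.0000 - (4)·1.0465) / (7.7) = -1.8423
  w = (9 - (-2.6)·0.0000 - (2)·-1.2987) / (8.6) = 1.3485
Iteration 3:
  u = (0 - (4)·-1.8423 - (2)·1.3485) / (10) = 0.4672
  v = (-10 - (-1.7)·0.3102 - (4)·1.3485) / (7.7) = -1.9307
  w = (9 - (-2.6)·0.3102 - (2)·-1.8423) / (8.6) = 1.5687
Residual b − A·x = (-0.0866, -0.6142, 0.5853)

0.5853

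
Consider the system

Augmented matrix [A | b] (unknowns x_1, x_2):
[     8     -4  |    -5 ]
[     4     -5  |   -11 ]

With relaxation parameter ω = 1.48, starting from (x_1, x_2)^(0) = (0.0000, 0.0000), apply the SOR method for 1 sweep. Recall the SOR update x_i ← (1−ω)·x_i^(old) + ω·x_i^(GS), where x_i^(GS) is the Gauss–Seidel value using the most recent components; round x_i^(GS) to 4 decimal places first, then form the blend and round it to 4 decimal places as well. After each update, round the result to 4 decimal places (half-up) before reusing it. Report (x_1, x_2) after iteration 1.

Iteration 1:
  x_1: GS value = (-5 - (-4)·0.0000) / (8) = -0.6250;  x_1 ← (1−ω)·0.0000 + ω·-0.6250 = -0.9250
  x_2: GS value = (-11 - (4)·-0.9250) / (-5) = 1.4600;  x_2 ← (1−ω)·0.0000 + ω·1.4600 = 2.1608

(-0.9250, 2.1608)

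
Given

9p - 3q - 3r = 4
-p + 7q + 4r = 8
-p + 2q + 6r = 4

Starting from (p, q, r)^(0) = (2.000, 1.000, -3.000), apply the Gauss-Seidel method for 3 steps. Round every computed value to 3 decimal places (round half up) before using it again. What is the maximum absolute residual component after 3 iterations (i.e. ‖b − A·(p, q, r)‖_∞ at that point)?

0.953

Iteration 1:
  p = (4 - (-3)·1.000 - (-3)·-3.000) / (9) = -0.222
  q = (8 - (-1)·-0.222 - (4)·-3.000) / (7) = 2.825
  r = (4 - (-1)·-0.222 - (2)·2.825) / (6) = -0.312
Iteration 2:
  p = (4 - (-3)·2.825 - (-3)·-0.312) / (9) = 1.282
  q = (8 - (-1)·1.282 - (4)·-0.312) / (7) = 1.504
  r = (4 - (-1)·1.282 - (2)·1.504) / (6) = 0.379
Iteration 3:
  p = (4 - (-3)·1.504 - (-3)·0.379) / (9) = 1.072
  q = (8 - (-1)·1.072 - (4)·0.379) / (7) = 1.079
  r = (4 - (-1)·1.072 - (2)·1.079) / (6) = 0.486
Residual b − A·x = (-0.953, -0.425, -0.002); ∞-norm = 0.953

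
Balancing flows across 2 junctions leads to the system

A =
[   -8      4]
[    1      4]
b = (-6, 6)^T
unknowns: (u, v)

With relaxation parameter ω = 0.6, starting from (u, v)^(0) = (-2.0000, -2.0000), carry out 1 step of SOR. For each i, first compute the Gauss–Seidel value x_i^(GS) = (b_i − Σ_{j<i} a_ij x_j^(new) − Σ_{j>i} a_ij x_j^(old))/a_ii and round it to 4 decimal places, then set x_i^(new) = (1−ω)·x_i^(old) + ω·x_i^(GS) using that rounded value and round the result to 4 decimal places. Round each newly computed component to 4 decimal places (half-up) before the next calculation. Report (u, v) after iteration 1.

(-0.9500, 0.2425)

Iteration 1:
  u: GS value = (-6 - (4)·-2.0000) / (-8) = -0.2500;  u ← (1−ω)·-2.0000 + ω·-0.2500 = -0.9500
  v: GS value = (6 - (1)·-0.9500) / (4) = 1.7375;  v ← (1−ω)·-2.0000 + ω·1.7375 = 0.2425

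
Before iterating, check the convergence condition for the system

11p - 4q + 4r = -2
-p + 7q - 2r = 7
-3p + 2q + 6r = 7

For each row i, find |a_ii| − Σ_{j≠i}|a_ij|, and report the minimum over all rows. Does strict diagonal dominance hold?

row 1: |11| − (4+4) = 3
row 2: |7| − (1+2) = 4
row 3: |6| − (3+2) = 1
minimum over rows = 1 → strictly diagonally dominant (convergence guaranteed)

1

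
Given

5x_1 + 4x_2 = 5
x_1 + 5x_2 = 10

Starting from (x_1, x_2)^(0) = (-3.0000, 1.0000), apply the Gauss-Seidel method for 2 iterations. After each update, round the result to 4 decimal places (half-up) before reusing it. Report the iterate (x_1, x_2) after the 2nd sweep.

Iteration 1:
  x_1 = (5 - (4)·1.0000) / (5) = 0.2000
  x_2 = (10 - (1)·0.2000) / (5) = 1.9600
Iteration 2:
  x_1 = (5 - (4)·1.9600) / (5) = -0.5680
  x_2 = (10 - (1)·-0.5680) / (5) = 2.1136

(-0.5680, 2.1136)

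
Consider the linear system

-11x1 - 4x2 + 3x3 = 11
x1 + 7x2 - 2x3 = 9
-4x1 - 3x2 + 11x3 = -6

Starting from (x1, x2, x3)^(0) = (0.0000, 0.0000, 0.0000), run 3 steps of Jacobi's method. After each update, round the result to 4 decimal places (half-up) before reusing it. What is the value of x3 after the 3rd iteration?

Iteration 1:
  x1 = (11 - (-4)·0.0000 - (3)·0.0000) / (-11) = -1.0000
  x2 = (9 - (1)·0.0000 - (-2)·0.0000) / (7) = 1.2857
  x3 = (-6 - (-4)·0.0000 - (-3)·0.0000) / (11) = -0.5455
Iteration 2:
  x1 = (11 - (-4)·1.2857 - (3)·-0.5455) / (-11) = -1.6163
  x2 = (9 - (1)·-1.0000 - (-2)·-0.5455) / (7) = 1.2727
  x3 = (-6 - (-4)·-1.0000 - (-3)·1.2857) / (11) = -0.5584
Iteration 3:
  x1 = (11 - (-4)·1.2727 - (3)·-0.5584) / (-11) = -1.6151
  x2 = (9 - (1)·-1.6163 - (-2)·-0.5584) / (7) = 1.3571
  x3 = (-6 - (-4)·-1.6163 - (-3)·1.2727) / (11) = -0.7861

-0.7861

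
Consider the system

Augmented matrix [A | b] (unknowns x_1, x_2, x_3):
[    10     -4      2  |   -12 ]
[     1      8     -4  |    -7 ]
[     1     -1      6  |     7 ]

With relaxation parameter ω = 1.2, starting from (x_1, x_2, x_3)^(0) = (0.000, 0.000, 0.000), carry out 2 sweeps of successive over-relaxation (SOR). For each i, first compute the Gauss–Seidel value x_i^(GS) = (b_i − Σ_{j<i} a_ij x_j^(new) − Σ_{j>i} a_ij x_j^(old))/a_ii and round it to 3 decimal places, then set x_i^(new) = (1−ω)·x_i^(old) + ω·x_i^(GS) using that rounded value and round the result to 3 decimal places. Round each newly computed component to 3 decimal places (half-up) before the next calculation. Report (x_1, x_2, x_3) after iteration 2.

Iteration 1:
  x_1: GS value = (-12 - (-4)·0.000 - (2)·0.000) / (10) = -1.200;  x_1 ← (1−ω)·0.000 + ω·-1.200 = -1.440
  x_2: GS value = (-7 - (1)·-1.440 - (-4)·0.000) / (8) = -0.695;  x_2 ← (1−ω)·0.000 + ω·-0.695 = -0.834
  x_3: GS value = (7 - (1)·-1.440 - (-1)·-0.834) / (6) = 1.268;  x_3 ← (1−ω)·0.000 + ω·1.268 = 1.522
Iteration 2:
  x_1: GS value = (-12 - (-4)·-0.834 - (2)·1.522) / (10) = -1.838;  x_1 ← (1−ω)·-1.440 + ω·-1.838 = -1.918
  x_2: GS value = (-7 - (1)·-1.918 - (-4)·1.522) / (8) = 0.126;  x_2 ← (1−ω)·-0.834 + ω·0.126 = 0.318
  x_3: GS value = (7 - (1)·-1.918 - (-1)·0.318) / (6) = 1.539;  x_3 ← (1−ω)·1.522 + ω·1.539 = 1.542

(-1.918, 0.318, 1.542)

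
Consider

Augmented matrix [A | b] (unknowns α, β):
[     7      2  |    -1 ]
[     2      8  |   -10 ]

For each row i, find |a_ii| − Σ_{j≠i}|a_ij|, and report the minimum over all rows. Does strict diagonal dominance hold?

5

row 1: |7| − (2) = 5
row 2: |8| − (2) = 6
minimum over rows = 5 → strictly diagonally dominant (convergence guaranteed)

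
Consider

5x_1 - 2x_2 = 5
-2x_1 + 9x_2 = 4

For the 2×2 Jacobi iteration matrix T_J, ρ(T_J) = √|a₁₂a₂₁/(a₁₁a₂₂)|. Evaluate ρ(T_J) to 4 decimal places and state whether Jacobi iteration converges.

0.2981

a₁₂a₂₁/(a₁₁a₂₂) = (-2)·(-2) / ((5)·(9)) = 0.088889
ρ = √|0.088889| = √0.088889 = 0.2981
ρ < 1, so Jacobi converges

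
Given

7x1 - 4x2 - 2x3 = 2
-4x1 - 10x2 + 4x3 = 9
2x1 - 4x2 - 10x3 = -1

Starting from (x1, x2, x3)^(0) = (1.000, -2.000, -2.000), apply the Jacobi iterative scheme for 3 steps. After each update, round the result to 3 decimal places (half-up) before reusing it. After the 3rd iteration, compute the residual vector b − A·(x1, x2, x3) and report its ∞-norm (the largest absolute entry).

7.428

Iteration 1:
  x1 = (2 - (-4)·-2.000 - (-2)·-2.000) / (7) = -1.429
  x2 = (9 - (-4)·1.000 - (4)·-2.000) / (-10) = -2.100
  x3 = (-1 - (2)·1.000 - (-4)·-2.000) / (-10) = 1.100
Iteration 2:
  x1 = (2 - (-4)·-2.100 - (-2)·1.100) / (7) = -0.600
  x2 = (9 - (-4)·-1.429 - (4)·1.100) / (-10) = 0.112
  x3 = (-1 - (2)·-1.429 - (-4)·-2.100) / (-10) = 0.654
Iteration 3:
  x1 = (2 - (-4)·0.112 - (-2)·0.654) / (7) = 0.537
  x2 = (9 - (-4)·-0.600 - (4)·0.654) / (-10) = -0.398
  x3 = (-1 - (2)·-0.600 - (-4)·0.112) / (-10) = -0.065
Residual b − A·x = (-3.481, 7.428, -4.316); ∞-norm = 7.428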